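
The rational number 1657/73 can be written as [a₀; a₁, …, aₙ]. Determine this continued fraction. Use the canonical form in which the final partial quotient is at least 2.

Repeatedly divide and take the remainder:
⌊1657/73⌋ = 22, remainder 51
⌊73/51⌋ = 1, remainder 22
⌊51/22⌋ = 2, remainder 7
⌊22/7⌋ = 3, remainder 1
⌊7/1⌋ = 7, remainder 0

[22; 1, 2, 3, 7]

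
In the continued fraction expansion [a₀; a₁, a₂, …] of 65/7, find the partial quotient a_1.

3

⌊65/7⌋ = 9, remainder 2
⌊7/2⌋ = 3, remainder 1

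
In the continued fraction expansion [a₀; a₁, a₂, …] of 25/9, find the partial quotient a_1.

Repeatedly divide and take the remainder:
⌊25/9⌋ = 2, remainder 7
⌊9/7⌋ = 1, remainder 2

1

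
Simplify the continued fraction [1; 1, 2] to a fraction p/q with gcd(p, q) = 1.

Collapse the nested fraction from the inside out:
Start with 2.
1 + 1/(2/1) = 1 + 1/2 = 3/2
1 + 1/(3/2) = 1 + 2/3 = 5/3

5/3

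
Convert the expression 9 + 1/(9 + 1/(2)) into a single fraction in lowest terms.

Compute successive convergents:
a_0 = 9: 9/1
a_1 = 9: 82/9
a_2 = 2: 173/19

173/19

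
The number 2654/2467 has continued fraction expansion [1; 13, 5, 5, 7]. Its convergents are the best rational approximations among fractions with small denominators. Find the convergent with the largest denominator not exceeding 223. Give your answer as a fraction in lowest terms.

71/66

List convergents until the denominator exceeds the bound:
a_0 = 1: 1/1  (≤ bound)
a_1 = 13: 14/13  (≤ bound)
a_2 = 5: 71/66  (≤ bound)
a_3 = 5: 369/343  (> 223, stop)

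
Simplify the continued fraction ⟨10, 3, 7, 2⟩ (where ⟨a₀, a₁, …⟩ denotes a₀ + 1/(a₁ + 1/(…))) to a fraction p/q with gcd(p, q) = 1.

485/47

Collapse the nested fraction from the inside out:
Start with 2.
7 + 1/(2/1) = 7 + 1/2 = 15/2
3 + 1/(15/2) = 3 + 2/15 = 47/15
10 + 1/(47/15) = 10 + 15/47 = 485/47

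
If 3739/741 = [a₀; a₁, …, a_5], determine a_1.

⌊3739/741⌋ = 5, remainder 34
⌊741/34⌋ = 21, remainder 27

21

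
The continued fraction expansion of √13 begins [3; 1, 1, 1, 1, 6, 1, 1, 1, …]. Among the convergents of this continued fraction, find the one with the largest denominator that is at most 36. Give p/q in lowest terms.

119/33

a_0 = 3: 3/1  (≤ bound)
a_1 = 1: 4/1  (≤ bound)
a_2 = 1: 7/2  (≤ bound)
a_3 = 1: 11/3  (≤ bound)
a_4 = 1: 18/5  (≤ bound)
a_5 = 6: 119/33  (≤ bound)
a_6 = 1: 137/38  (> 36, stop)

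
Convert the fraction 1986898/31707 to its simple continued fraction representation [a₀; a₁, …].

[62; 1, 1, 1, 46, 1, 16, 13]

Run the Euclidean algorithm, recording each quotient:
1986898 = 62·31707 + 21064, so a_0 = 62
31707 = 1·21064 + 10643, so a_1 = 1
21064 = 1·10643 + 10421, so a_2 = 1
10643 = 1·10421 + 222, so a_3 = 1
10421 = 46·222 + 209, so a_4 = 46
222 = 1·209 + 13, so a_5 = 1
209 = 16·13 + 1, so a_6 = 16
13 = 13·1 + 0, so a_7 = 13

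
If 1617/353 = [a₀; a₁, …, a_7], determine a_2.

1617 ÷ 353 → quotient 4, remainder 205
353 ÷ 205 → quotient 1, remainder 148
205 ÷ 148 → quotient 1, remainder 57

1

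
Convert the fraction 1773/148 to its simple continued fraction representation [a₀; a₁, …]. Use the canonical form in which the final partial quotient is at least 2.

[11; 1, 48, 3]

1773 = 11·148 + 145, so a_0 = 11
148 = 1·145 + 3, so a_1 = 1
145 = 48·3 + 1, so a_2 = 48
3 = 3·1 + 0, so a_3 = 3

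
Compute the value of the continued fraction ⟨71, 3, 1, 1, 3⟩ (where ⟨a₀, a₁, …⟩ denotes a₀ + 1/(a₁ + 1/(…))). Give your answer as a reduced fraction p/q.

Collapse the nested fraction from the inside out:
Start with 3.
1 + 1/(3/1) = 1 + 1/3 = 4/3
1 + 1/(4/3) = 1 + 3/4 = 7/4
3 + 1/(7/4) = 3 + 4/7 = 25/7
71 + 1/(25/7) = 71 + 7/25 = 1782/25

1782/25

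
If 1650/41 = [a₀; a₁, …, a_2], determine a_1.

4

1650 ÷ 41 → quotient 40, remainder 10
41 ÷ 10 → quotient 4, remainder 1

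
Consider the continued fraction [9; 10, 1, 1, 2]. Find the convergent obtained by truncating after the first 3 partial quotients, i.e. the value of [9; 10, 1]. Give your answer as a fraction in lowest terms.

Build up convergents one term at a time:
a_0 = 9: 9/1
a_1 = 10: 91/10
a_2 = 1: 100/11

100/11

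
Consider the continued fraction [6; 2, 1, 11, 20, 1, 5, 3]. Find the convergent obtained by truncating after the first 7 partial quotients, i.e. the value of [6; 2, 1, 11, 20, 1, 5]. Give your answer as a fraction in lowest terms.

27864/4393

Build up convergents one term at a time:
a_0 = 6: 6/1
a_1 = 2: 13/2
a_2 = 1: 19/3
a_3 = 11: 222/35
a_4 = 20: 4459/703
a_5 = 1: 4681/738
a_6 = 5: 27864/4393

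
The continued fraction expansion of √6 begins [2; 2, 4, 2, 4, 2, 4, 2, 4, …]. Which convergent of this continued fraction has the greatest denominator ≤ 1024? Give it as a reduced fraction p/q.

2158/881

a_0 = 2: 2/1  (≤ bound)
a_1 = 2: 5/2  (≤ bound)
a_2 = 4: 22/9  (≤ bound)
a_3 = 2: 49/20  (≤ bound)
a_4 = 4: 218/89  (≤ bound)
a_5 = 2: 485/198  (≤ bound)
a_6 = 4: 2158/881  (≤ bound)
a_7 = 2: 4801/1960  (> 1024, stop)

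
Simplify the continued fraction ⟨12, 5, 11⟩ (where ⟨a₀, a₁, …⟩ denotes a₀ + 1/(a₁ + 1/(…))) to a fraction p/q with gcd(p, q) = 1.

683/56

Work from the innermost term outward:
Start with 11.
5 + 1/(11/1) = 5 + 1/11 = 56/11
12 + 1/(56/11) = 12 + 11/56 = 683/56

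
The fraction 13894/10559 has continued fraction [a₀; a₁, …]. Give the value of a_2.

6

13894 = 1·10559 + 3335, so a_0 = 1
10559 = 3·3335 + 554, so a_1 = 3
3335 = 6·554 + 11, so a_2 = 6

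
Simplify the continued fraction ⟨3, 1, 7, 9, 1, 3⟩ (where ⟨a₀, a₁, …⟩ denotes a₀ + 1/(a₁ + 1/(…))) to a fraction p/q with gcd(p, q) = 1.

Start with 3.
1 + 1/(3/1) = 1 + 1/3 = 4/3
9 + 1/(4/3) = 9 + 3/4 = 39/4
7 + 1/(39/4) = 7 + 4/39 = 277/39
1 + 1/(277/39) = 1 + 39/277 = 316/277
3 + 1/(316/277) = 3 + 277/316 = 1225/316

1225/316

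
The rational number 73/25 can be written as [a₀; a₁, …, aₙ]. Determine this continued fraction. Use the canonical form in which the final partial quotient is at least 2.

[2; 1, 11, 2]

Repeatedly divide and take the remainder:
73 = 2·25 + 23, so a_0 = 2
25 = 1·23 + 2, so a_1 = 1
23 = 11·2 + 1, so a_2 = 11
2 = 2·1 + 0, so a_3 = 2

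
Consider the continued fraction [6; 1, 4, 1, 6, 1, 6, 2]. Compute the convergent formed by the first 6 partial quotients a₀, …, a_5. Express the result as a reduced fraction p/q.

321/47

a_0 = 6: 6/1
a_1 = 1: 7/1
a_2 = 4: 34/5
a_3 = 1: 41/6
a_4 = 6: 280/41
a_5 = 1: 321/47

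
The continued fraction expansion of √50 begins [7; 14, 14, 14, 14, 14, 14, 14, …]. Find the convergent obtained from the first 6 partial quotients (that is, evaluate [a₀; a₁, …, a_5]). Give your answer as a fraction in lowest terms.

a_0 = 7: 7/1
a_1 = 14: 99/14
a_2 = 14: 1393/197
a_3 = 14: 19601/2772
a_4 = 14: 275807/39005
a_5 = 14: 3880899/548842

3880899/548842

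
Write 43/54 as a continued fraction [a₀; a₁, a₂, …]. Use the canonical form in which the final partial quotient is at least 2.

[0; 1, 3, 1, 10]

⌊43/54⌋ = 0, remainder 43
⌊54/43⌋ = 1, remainder 11
⌊43/11⌋ = 3, remainder 10
⌊11/10⌋ = 1, remainder 1
⌊10/1⌋ = 10, remainder 0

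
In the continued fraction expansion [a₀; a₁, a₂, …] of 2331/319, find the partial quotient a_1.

2331 ÷ 319 → quotient 7, remainder 98
319 ÷ 98 → quotient 3, remainder 25

3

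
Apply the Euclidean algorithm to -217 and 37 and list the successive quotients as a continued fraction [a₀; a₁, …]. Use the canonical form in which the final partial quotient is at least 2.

[-6; 7, 2, 2]

Run the Euclidean algorithm, recording each quotient:
-217 = -6·37 + 5, so a_0 = -6
37 = 7·5 + 2, so a_1 = 7
5 = 2·2 + 1, so a_2 = 2
2 = 2·1 + 0, so a_3 = 2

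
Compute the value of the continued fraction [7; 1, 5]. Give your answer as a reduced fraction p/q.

Start with 5.
1 + 1/(5/1) = 1 + 1/5 = 6/5
7 + 1/(6/5) = 7 + 5/6 = 47/6

47/6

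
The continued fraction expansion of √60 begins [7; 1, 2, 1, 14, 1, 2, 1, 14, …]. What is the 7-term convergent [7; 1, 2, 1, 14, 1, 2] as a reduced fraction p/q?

1433/185

Start with 2.
1 + 1/(2/1) = 1 + 1/2 = 3/2
14 + 1/(3/2) = 14 + 2/3 = 44/3
1 + 1/(44/3) = 1 + 3/44 = 47/44
2 + 1/(47/44) = 2 + 44/47 = 138/47
1 + 1/(138/47) = 1 + 47/138 = 185/138
7 + 1/(185/138) = 7 + 138/185 = 1433/185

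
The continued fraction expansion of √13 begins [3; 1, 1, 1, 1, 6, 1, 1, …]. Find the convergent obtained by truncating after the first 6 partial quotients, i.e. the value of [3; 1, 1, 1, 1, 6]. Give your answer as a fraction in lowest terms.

119/33

Work from the innermost term outward:
Start with 6.
1 + 1/(6/1) = 1 + 1/6 = 7/6
1 + 1/(7/6) = 1 + 6/7 = 13/7
1 + 1/(13/7) = 1 + 7/13 = 20/13
1 + 1/(20/13) = 1 + 13/20 = 33/20
3 + 1/(33/20) = 3 + 20/33 = 119/33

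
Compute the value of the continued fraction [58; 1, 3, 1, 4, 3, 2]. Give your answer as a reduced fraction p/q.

Collapse the nested fraction from the inside out:
Start with 2.
3 + 1/(2/1) = 3 + 1/2 = 7/2
4 + 1/(7/2) = 4 + 2/7 = 30/7
1 + 1/(30/7) = 1 + 7/30 = 37/30
3 + 1/(37/30) = 3 + 30/37 = 141/37
1 + 1/(141/37) = 1 + 37/141 = 178/141
58 + 1/(178/141) = 58 + 141/178 = 10465/178

10465/178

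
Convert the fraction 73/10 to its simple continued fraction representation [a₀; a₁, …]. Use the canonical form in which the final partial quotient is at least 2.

[7; 3, 3]

Run the Euclidean algorithm, recording each quotient:
73 = 7·10 + 3, so a_0 = 7
10 = 3·3 + 1, so a_1 = 3
3 = 3·1 + 0, so a_2 = 3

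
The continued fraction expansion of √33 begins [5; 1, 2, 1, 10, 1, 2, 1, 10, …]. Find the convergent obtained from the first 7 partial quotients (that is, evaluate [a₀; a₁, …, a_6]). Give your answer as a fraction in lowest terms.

Start with 2.
1 + 1/(2/1) = 1 + 1/2 = 3/2
10 + 1/(3/2) = 10 + 2/3 = 32/3
1 + 1/(32/3) = 1 + 3/32 = 35/32
2 + 1/(35/32) = 2 + 32/35 = 102/35
1 + 1/(102/35) = 1 + 35/102 = 137/102
5 + 1/(137/102) = 5 + 102/137 = 787/137

787/137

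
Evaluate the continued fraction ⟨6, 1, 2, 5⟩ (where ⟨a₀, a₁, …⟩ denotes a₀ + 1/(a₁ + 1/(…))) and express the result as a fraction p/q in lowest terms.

a_0 = 6: 6/1
a_1 = 1: 7/1
a_2 = 2: 20/3
a_3 = 5: 107/16

107/16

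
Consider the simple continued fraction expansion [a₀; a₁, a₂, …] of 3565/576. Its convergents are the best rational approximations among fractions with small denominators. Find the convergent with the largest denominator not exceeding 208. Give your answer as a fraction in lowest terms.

a_0 = 6: 6/1  (≤ bound)
a_1 = 5: 31/5  (≤ bound)
a_2 = 3: 99/16  (≤ bound)
a_3 = 1: 130/21  (≤ bound)
a_4 = 1: 229/37  (≤ bound)
a_5 = 15: 3565/576  (> 208, stop)

229/37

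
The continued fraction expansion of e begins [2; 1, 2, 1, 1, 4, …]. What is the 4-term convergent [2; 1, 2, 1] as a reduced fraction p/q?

11/4

Compute successive convergents:
a_0 = 2: 2/1
a_1 = 1: 3/1
a_2 = 2: 8/3
a_3 = 1: 11/4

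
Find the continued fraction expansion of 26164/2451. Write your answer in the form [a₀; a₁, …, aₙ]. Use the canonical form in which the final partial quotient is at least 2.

[10; 1, 2, 13, 3, 1, 1, 8]

26164 = 10·2451 + 1654, so a_0 = 10
2451 = 1·1654 + 797, so a_1 = 1
1654 = 2·797 + 60, so a_2 = 2
797 = 13·60 + 17, so a_3 = 13
60 = 3·17 + 9, so a_4 = 3
17 = 1·9 + 8, so a_5 = 1
9 = 1·8 + 1, so a_6 = 1
8 = 8·1 + 0, so a_7 = 8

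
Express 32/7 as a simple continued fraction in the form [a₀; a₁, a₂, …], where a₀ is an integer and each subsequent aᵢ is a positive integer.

[4; 1, 1, 3]

32 = 4·7 + 4, so a_0 = 4
7 = 1·4 + 3, so a_1 = 1
4 = 1·3 + 1, so a_2 = 1
3 = 3·1 + 0, so a_3 = 3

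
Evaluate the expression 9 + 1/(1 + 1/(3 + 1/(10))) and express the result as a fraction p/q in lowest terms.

400/41

Use the convergent recurrence hₖ = aₖ·hₖ₋₁ + hₖ₋₂ (and likewise for the denominators kₖ):
a_0 = 9: 9/1
a_1 = 1: 10/1
a_2 = 3: 39/4
a_3 = 10: 400/41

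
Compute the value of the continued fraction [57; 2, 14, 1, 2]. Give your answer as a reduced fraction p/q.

Starting at the tail and folding back:
Start with 2.
1 + 1/(2/1) = 1 + 1/2 = 3/2
14 + 1/(3/2) = 14 + 2/3 = 44/3
2 + 1/(44/3) = 2 + 3/44 = 91/44
57 + 1/(91/44) = 57 + 44/91 = 5231/91

5231/91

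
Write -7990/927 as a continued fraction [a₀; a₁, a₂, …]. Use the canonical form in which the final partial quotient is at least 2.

-7990 ÷ 927 → quotient -9, remainder 353
927 ÷ 353 → quotient 2, remainder 221
353 ÷ 221 → quotient 1, remainder 132
221 ÷ 132 → quotient 1, remainder 89
132 ÷ 89 → quotient 1, remainder 43
89 ÷ 43 → quotient 2, remainder 3
43 ÷ 3 → quotient 14, remainder 1
3 ÷ 1 → quotient 3, remainder 0

[-9; 2, 1, 1, 1, 2, 14, 3]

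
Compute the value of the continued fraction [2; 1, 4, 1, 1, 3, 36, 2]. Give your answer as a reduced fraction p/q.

8092/2869

Use the convergent recurrence hₖ = aₖ·hₖ₋₁ + hₖ₋₂ (and likewise for the denominators kₖ):
a_0 = 2: 2/1
a_1 = 1: 3/1
a_2 = 4: 14/5
a_3 = 1: 17/6
a_4 = 1: 31/11
a_5 = 3: 110/39
a_6 = 36: 3991/1415
a_7 = 2: 8092/2869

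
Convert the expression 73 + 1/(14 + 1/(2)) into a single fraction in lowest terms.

a_0 = 73: 73/1
a_1 = 14: 1023/14
a_2 = 2: 2119/29

2119/29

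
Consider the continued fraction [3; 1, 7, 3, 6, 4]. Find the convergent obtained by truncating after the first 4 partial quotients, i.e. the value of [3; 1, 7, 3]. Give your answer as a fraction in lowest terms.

97/25

a_0 = 3: 3/1
a_1 = 1: 4/1
a_2 = 7: 31/8
a_3 = 3: 97/25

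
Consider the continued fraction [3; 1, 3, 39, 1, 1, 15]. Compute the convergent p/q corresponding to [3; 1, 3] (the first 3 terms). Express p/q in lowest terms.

Starting at the tail and folding back:
Start with 3.
1 + 1/(3/1) = 1 + 1/3 = 4/3
3 + 1/(4/3) = 3 + 3/4 = 15/4

15/4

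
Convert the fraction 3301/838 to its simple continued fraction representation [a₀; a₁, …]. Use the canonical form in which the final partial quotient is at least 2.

[3; 1, 15, 2, 3, 7]

3301 = 3·838 + 787, so a_0 = 3
838 = 1·787 + 51, so a_1 = 1
787 = 15·51 + 22, so a_2 = 15
51 = 2·22 + 7, so a_3 = 2
22 = 3·7 + 1, so a_4 = 3
7 = 7·1 + 0, so a_5 = 7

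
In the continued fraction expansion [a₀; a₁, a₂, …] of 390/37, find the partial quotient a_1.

Apply division with remainder until the remainder is 0:
390 = 10·37 + 20, so a_0 = 10
37 = 1·20 + 17, so a_1 = 1

1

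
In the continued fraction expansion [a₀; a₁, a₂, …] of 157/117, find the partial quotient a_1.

Apply division with remainder until the remainder is 0:
157 ÷ 117 → quotient 1, remainder 40
117 ÷ 40 → quotient 2, remainder 37

2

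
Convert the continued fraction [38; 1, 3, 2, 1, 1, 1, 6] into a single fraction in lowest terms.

8995/232

Start with 6.
1 + 1/(6/1) = 1 + 1/6 = 7/6
1 + 1/(7/6) = 1 + 6/7 = 13/7
1 + 1/(13/7) = 1 + 7/13 = 20/13
2 + 1/(20/13) = 2 + 13/20 = 53/20
3 + 1/(53/20) = 3 + 20/53 = 179/53
1 + 1/(179/53) = 1 + 53/179 = 232/179
38 + 1/(232/179) = 38 + 179/232 = 8995/232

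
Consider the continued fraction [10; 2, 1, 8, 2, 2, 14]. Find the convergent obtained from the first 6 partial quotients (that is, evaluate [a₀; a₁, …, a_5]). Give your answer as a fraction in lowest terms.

1407/136

Use the convergent recurrence hₖ = aₖ·hₖ₋₁ + hₖ₋₂ (and likewise for the denominators kₖ):
a_0 = 10: 10/1
a_1 = 2: 21/2
a_2 = 1: 31/3
a_3 = 8: 269/26
a_4 = 2: 569/55
a_5 = 2: 1407/136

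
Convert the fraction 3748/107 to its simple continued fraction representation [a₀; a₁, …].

[35; 35, 1, 2]

Repeatedly divide and take the remainder:
⌊3748/107⌋ = 35, remainder 3
⌊107/3⌋ = 35, remainder 2
⌊3/2⌋ = 1, remainder 1
⌊2/1⌋ = 2, remainder 0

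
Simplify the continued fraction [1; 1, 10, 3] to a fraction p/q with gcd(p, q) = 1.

Work from the innermost term outward:
Start with 3.
10 + 1/(3/1) = 10 + 1/3 = 31/3
1 + 1/(31/3) = 1 + 3/31 = 34/31
1 + 1/(34/31) = 1 + 31/34 = 65/34

65/34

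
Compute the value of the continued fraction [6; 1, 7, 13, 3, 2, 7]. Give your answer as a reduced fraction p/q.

38369/5580

a_0 = 6: 6/1
a_1 = 1: 7/1
a_2 = 7: 55/8
a_3 = 13: 722/105
a_4 = 3: 2221/323
a_5 = 2: 5164/751
a_6 = 7: 38369/5580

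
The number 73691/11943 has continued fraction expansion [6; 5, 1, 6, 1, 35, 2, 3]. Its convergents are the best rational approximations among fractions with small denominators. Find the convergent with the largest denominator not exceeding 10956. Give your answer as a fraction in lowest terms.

a_0 = 6: 6/1  (≤ bound)
a_1 = 5: 31/5  (≤ bound)
a_2 = 1: 37/6  (≤ bound)
a_3 = 6: 253/41  (≤ bound)
a_4 = 1: 290/47  (≤ bound)
a_5 = 35: 10403/1686  (≤ bound)
a_6 = 2: 21096/3419  (≤ bound)
a_7 = 3: 73691/11943  (> 10956, stop)

21096/3419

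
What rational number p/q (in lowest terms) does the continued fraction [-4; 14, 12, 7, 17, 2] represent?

-165933/42233

Work from the innermost term outward:
Start with 2.
17 + 1/(2/1) = 17 + 1/2 = 35/2
7 + 1/(35/2) = 7 + 2/35 = 247/35
12 + 1/(247/35) = 12 + 35/247 = 2999/247
14 + 1/(2999/247) = 14 + 247/2999 = 42233/2999
-4 + 1/(42233/2999) = -4 + 2999/42233 = -165933/42233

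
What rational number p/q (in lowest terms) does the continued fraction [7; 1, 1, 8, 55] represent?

Start with 55.
8 + 1/(55/1) = 8 + 1/55 = 441/55
1 + 1/(441/55) = 1 + 55/441 = 496/441
1 + 1/(496/441) = 1 + 441/496 = 937/496
7 + 1/(937/496) = 7 + 496/937 = 7055/937

7055/937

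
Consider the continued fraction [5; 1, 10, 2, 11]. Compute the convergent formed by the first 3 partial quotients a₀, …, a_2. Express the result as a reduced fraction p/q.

65/11

a_0 = 5: 5/1
a_1 = 1: 6/1
a_2 = 10: 65/11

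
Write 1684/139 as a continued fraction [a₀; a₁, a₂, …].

⌊1684/139⌋ = 12, remainder 16
⌊139/16⌋ = 8, remainder 11
⌊16/11⌋ = 1, remainder 5
⌊11/5⌋ = 2, remainder 1
⌊5/1⌋ = 5, remainder 0

[12; 8, 1, 2, 5]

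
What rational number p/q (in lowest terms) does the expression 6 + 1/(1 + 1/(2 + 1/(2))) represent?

47/7

a_0 = 6: 6/1
a_1 = 1: 7/1
a_2 = 2: 20/3
a_3 = 2: 47/7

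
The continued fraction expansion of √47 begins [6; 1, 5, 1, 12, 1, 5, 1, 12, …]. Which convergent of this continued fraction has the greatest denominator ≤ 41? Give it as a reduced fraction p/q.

48/7

List convergents until the denominator exceeds the bound:
a_0 = 6: 6/1  (≤ bound)
a_1 = 1: 7/1  (≤ bound)
a_2 = 5: 41/6  (≤ bound)
a_3 = 1: 48/7  (≤ bound)
a_4 = 12: 617/90  (> 41, stop)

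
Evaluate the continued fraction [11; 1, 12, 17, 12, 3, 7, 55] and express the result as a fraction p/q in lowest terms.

39739489/3332893

Use the convergent recurrence hₖ = aₖ·hₖ₋₁ + hₖ₋₂ (and likewise for the denominators kₖ):
a_0 = 11: 11/1
a_1 = 1: 12/1
a_2 = 12: 155/13
a_3 = 17: 2647/222
a_4 = 12: 31919/2677
a_5 = 3: 98404/8253
a_6 = 7: 720747/60448
a_7 = 55: 39739489/3332893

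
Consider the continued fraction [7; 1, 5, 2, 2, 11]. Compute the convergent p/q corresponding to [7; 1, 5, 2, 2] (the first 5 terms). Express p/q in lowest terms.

Build up convergents one term at a time:
a_0 = 7: 7/1
a_1 = 1: 8/1
a_2 = 5: 47/6
a_3 = 2: 102/13
a_4 = 2: 251/32

251/32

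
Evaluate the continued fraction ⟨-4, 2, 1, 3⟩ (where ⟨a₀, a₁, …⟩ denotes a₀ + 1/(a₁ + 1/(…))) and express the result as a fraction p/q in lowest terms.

-40/11

Compute successive convergents:
a_0 = -4: -4/1
a_1 = 2: -7/2
a_2 = 1: -11/3
a_3 = 3: -40/11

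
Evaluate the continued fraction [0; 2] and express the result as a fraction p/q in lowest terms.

1/2

Starting at the tail and folding back:
Start with 2.
0 + 1/(2/1) = 0 + 1/2 = 1/2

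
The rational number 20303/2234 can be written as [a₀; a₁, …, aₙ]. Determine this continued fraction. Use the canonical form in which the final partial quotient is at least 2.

20303 = 9·2234 + 197, so a_0 = 9
2234 = 11·197 + 67, so a_1 = 11
197 = 2·67 + 63, so a_2 = 2
67 = 1·63 + 4, so a_3 = 1
63 = 15·4 + 3, so a_4 = 15
4 = 1·3 + 1, so a_5 = 1
3 = 3·1 + 0, so a_6 = 3

[9; 11, 2, 1, 15, 1, 3]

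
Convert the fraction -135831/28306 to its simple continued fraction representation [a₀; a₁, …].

[-5; 4, 1, 29, 6, 1, 1, 14]

-135831 ÷ 28306 → quotient -5, remainder 5699
28306 ÷ 5699 → quotient 4, remainder 5510
5699 ÷ 5510 → quotient 1, remainder 189
5510 ÷ 189 → quotient 29, remainder 29
189 ÷ 29 → quotient 6, remainder 15
29 ÷ 15 → quotient 1, remainder 14
15 ÷ 14 → quotient 1, remainder 1
14 ÷ 1 → quotient 14, remainder 0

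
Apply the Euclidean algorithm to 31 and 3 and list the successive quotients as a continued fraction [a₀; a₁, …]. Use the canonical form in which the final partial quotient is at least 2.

31 = 10·3 + 1, so a_0 = 10
3 = 3·1 + 0, so a_1 = 3

[10; 3]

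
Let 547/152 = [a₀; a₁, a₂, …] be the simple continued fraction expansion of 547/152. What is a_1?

1

Run the Euclidean algorithm, recording each quotient:
547 = 3·152 + 91, so a_0 = 3
152 = 1·91 + 61, so a_1 = 1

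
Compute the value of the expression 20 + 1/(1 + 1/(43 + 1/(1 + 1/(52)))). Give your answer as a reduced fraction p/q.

50011/2384

Work from the innermost term outward:
Start with 52.
1 + 1/(52/1) = 1 + 1/52 = 53/52
43 + 1/(53/52) = 43 + 52/53 = 2331/53
1 + 1/(2331/53) = 1 + 53/2331 = 2384/2331
20 + 1/(2384/2331) = 20 + 2331/2384 = 50011/2384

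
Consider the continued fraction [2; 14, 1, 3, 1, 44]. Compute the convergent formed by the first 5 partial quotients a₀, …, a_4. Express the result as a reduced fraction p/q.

Start with 1.
3 + 1/(1/1) = 3 + 1/1 = 4/1
1 + 1/(4/1) = 1 + 1/4 = 5/4
14 + 1/(5/4) = 14 + 4/5 = 74/5
2 + 1/(74/5) = 2 + 5/74 = 153/74

153/74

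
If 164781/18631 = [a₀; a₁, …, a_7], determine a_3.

2

164781 = 8·18631 + 15733, so a_0 = 8
18631 = 1·15733 + 2898, so a_1 = 1
15733 = 5·2898 + 1243, so a_2 = 5
2898 = 2·1243 + 412, so a_3 = 2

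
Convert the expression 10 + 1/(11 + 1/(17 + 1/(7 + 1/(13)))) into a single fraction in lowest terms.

Start with 13.
7 + 1/(13/1) = 7 + 1/13 = 92/13
17 + 1/(92/13) = 17 + 13/92 = 1577/92
11 + 1/(1577/92) = 11 + 92/1577 = 17439/1577
10 + 1/(17439/1577) = 10 + 1577/17439 = 175967/17439

175967/17439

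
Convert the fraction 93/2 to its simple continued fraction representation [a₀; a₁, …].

[46; 2]

Run the Euclidean algorithm, recording each quotient:
⌊93/2⌋ = 46, remainder 1
⌊2/1⌋ = 2, remainder 0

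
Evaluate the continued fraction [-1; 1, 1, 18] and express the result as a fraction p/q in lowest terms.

-18/37

Start with 18.
1 + 1/(18/1) = 1 + 1/18 = 19/18
1 + 1/(19/18) = 1 + 18/19 = 37/19
-1 + 1/(37/19) = -1 + 19/37 = -18/37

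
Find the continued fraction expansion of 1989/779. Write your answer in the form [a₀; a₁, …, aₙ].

[2; 1, 1, 4, 5, 5, 3]

⌊1989/779⌋ = 2, remainder 431
⌊779/431⌋ = 1, remainder 348
⌊431/348⌋ = 1, remainder 83
⌊348/83⌋ = 4, remainder 16
⌊83/16⌋ = 5, remainder 3
⌊16/3⌋ = 5, remainder 1
⌊3/1⌋ = 3, remainder 0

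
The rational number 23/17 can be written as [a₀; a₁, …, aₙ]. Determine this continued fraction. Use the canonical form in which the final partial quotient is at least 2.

23 ÷ 17 → quotient 1, remainder 6
17 ÷ 6 → quotient 2, remainder 5
6 ÷ 5 → quotient 1, remainder 1
5 ÷ 1 → quotient 5, remainder 0

[1; 2, 1, 5]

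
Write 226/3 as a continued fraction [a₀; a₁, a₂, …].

[75; 3]

226 = 75·3 + 1, so a_0 = 75
3 = 3·1 + 0, so a_1 = 3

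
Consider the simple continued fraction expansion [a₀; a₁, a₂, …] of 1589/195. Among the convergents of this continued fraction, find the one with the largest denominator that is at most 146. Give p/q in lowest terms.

a_0 = 8: 8/1  (≤ bound)
a_1 = 6: 49/6  (≤ bound)
a_2 = 1: 57/7  (≤ bound)
a_3 = 2: 163/20  (≤ bound)
a_4 = 1: 220/27  (≤ bound)
a_5 = 1: 383/47  (≤ bound)
a_6 = 1: 603/74  (≤ bound)
a_7 = 2: 1589/195  (> 146, stop)

603/74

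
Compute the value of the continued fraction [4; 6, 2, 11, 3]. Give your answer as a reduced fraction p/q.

1911/460

Use the convergent recurrence hₖ = aₖ·hₖ₋₁ + hₖ₋₂ (and likewise for the denominators kₖ):
a_0 = 4: 4/1
a_1 = 6: 25/6
a_2 = 2: 54/13
a_3 = 11: 619/149
a_4 = 3: 1911/460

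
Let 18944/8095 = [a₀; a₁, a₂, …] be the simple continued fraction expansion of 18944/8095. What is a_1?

2

18944 ÷ 8095 → quotient 2, remainder 2754
8095 ÷ 2754 → quotient 2, remainder 2587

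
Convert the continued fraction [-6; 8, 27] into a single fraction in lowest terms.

-1275/217

Work from the innermost term outward:
Start with 27.
8 + 1/(27/1) = 8 + 1/27 = 217/27
-6 + 1/(217/27) = -6 + 27/217 = -1275/217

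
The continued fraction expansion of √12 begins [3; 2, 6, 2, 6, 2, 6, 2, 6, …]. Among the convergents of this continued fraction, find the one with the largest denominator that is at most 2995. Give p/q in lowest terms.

8733/2521

a_0 = 3: 3/1  (≤ bound)
a_1 = 2: 7/2  (≤ bound)
a_2 = 6: 45/13  (≤ bound)
a_3 = 2: 97/28  (≤ bound)
a_4 = 6: 627/181  (≤ bound)
a_5 = 2: 1351/390  (≤ bound)
a_6 = 6: 8733/2521  (≤ bound)
a_7 = 2: 18817/5432  (> 2995, stop)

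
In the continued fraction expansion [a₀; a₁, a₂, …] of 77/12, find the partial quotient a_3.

77 = 6·12 + 5, so a_0 = 6
12 = 2·5 + 2, so a_1 = 2
5 = 2·2 + 1, so a_2 = 2
2 = 2·1 + 0, so a_3 = 2

2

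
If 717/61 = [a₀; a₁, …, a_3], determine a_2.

3

Repeatedly divide and take the remainder:
717 = 11·61 + 46, so a_0 = 11
61 = 1·46 + 15, so a_1 = 1
46 = 3·15 + 1, so a_2 = 3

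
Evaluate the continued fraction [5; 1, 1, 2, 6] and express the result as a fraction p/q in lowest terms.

179/32

a_0 = 5: 5/1
a_1 = 1: 6/1
a_2 = 1: 11/2
a_3 = 2: 28/5
a_4 = 6: 179/32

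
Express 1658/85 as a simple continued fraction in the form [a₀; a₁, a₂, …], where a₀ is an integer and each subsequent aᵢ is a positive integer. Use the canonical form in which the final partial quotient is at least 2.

⌊1658/85⌋ = 19, remainder 43
⌊85/43⌋ = 1, remainder 42
⌊43/42⌋ = 1, remainder 1
⌊42/1⌋ = 42, remainder 0

[19; 1, 1, 42]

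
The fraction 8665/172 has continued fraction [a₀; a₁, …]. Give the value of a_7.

3

8665 = 50·172 + 65, so a_0 = 50
172 = 2·65 + 42, so a_1 = 2
65 = 1·42 + 23, so a_2 = 1
42 = 1·23 + 19, so a_3 = 1
23 = 1·19 + 4, so a_4 = 1
19 = 4·4 + 3, so a_5 = 4
4 = 1·3 + 1, so a_6 = 1
3 = 3·1 + 0, so a_7 = 3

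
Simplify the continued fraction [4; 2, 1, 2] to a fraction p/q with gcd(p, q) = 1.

35/8

Start with 2.
1 + 1/(2/1) = 1 + 1/2 = 3/2
2 + 1/(3/2) = 2 + 2/3 = 8/3
4 + 1/(8/3) = 4 + 3/8 = 35/8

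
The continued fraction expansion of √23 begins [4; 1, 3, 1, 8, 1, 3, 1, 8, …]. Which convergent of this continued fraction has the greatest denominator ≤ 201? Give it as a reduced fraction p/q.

a_0 = 4: 4/1  (≤ bound)
a_1 = 1: 5/1  (≤ bound)
a_2 = 3: 19/4  (≤ bound)
a_3 = 1: 24/5  (≤ bound)
a_4 = 8: 211/44  (≤ bound)
a_5 = 1: 235/49  (≤ bound)
a_6 = 3: 916/191  (≤ bound)
a_7 = 1: 1151/240  (> 201, stop)

916/191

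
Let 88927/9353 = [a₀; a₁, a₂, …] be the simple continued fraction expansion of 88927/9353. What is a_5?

88927 ÷ 9353 → quotient 9, remainder 4750
9353 ÷ 4750 → quotient 1, remainder 4603
4750 ÷ 4603 → quotient 1, remainder 147
4603 ÷ 147 → quotient 31, remainder 46
147 ÷ 46 → quotient 3, remainder 9
46 ÷ 9 → quotient 5, remainder 1

5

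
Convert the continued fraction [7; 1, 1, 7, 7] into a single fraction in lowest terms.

Use the convergent recurrence hₖ = aₖ·hₖ₋₁ + hₖ₋₂ (and likewise for the denominators kₖ):
a_0 = 7: 7/1
a_1 = 1: 8/1
a_2 = 1: 15/2
a_3 = 7: 113/15
a_4 = 7: 806/107

806/107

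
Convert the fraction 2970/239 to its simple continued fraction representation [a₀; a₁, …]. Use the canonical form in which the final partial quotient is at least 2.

2970 ÷ 239 → quotient 12, remainder 102
239 ÷ 102 → quotient 2, remainder 35
102 ÷ 35 → quotient 2, remainder 32
35 ÷ 32 → quotient 1, remainder 3
32 ÷ 3 → quotient 10, remainder 2
3 ÷ 2 → quotient 1, remainder 1
2 ÷ 1 → quotient 2, remainder 0

[12; 2, 2, 1, 10, 1, 2]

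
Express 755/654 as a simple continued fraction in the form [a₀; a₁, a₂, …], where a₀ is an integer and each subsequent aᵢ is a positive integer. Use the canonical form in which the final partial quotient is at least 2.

[1; 6, 2, 9, 1, 1, 2]

Run the Euclidean algorithm, recording each quotient:
⌊755/654⌋ = 1, remainder 101
⌊654/101⌋ = 6, remainder 48
⌊101/48⌋ = 2, remainder 5
⌊48/5⌋ = 9, remainder 3
⌊5/3⌋ = 1, remainder 2
⌊3/2⌋ = 1, remainder 1
⌊2/1⌋ = 2, remainder 0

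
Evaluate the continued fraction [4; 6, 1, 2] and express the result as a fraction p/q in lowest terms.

Start with 2.
1 + 1/(2/1) = 1 + 1/2 = 3/2
6 + 1/(3/2) = 6 + 2/3 = 20/3
4 + 1/(20/3) = 4 + 3/20 = 83/20

83/20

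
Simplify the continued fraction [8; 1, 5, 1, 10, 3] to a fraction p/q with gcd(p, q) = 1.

2081/235

Collapse the nested fraction from the inside out:
Start with 3.
10 + 1/(3/1) = 10 + 1/3 = 31/3
1 + 1/(31/3) = 1 + 3/31 = 34/31
5 + 1/(34/31) = 5 + 31/34 = 201/34
1 + 1/(201/34) = 1 + 34/201 = 235/201
8 + 1/(235/201) = 8 + 201/235 = 2081/235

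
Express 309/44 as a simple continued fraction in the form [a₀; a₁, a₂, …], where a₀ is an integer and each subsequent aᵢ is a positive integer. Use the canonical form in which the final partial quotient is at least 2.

309 = 7·44 + 1, so a_0 = 7
44 = 44·1 + 0, so a_1 = 44

[7; 44]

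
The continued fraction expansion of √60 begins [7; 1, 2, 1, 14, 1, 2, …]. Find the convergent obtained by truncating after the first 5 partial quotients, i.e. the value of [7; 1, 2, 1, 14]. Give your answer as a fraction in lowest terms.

457/59

Start with 14.
1 + 1/(14/1) = 1 + 1/14 = 15/14
2 + 1/(15/14) = 2 + 14/15 = 44/15
1 + 1/(44/15) = 1 + 15/44 = 59/44
7 + 1/(59/44) = 7 + 44/59 = 457/59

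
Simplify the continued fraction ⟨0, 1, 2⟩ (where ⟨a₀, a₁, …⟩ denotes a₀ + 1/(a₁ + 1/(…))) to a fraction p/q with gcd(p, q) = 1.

Start with 2.
1 + 1/(2/1) = 1 + 1/2 = 3/2
0 + 1/(3/2) = 0 + 2/3 = 2/3

2/3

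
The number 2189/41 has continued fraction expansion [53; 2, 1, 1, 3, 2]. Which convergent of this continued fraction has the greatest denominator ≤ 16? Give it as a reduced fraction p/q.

a_0 = 53: 53/1  (≤ bound)
a_1 = 2: 107/2  (≤ bound)
a_2 = 1: 160/3  (≤ bound)
a_3 = 1: 267/5  (≤ bound)
a_4 = 3: 961/18  (> 16, stop)

267/5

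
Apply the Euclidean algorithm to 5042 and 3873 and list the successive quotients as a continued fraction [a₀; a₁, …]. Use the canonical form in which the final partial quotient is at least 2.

[1; 3, 3, 5, 6, 2, 5]

Run the Euclidean algorithm, recording each quotient:
5042 ÷ 3873 → quotient 1, remainder 1169
3873 ÷ 1169 → quotient 3, remainder 366
1169 ÷ 366 → quotient 3, remainder 71
366 ÷ 71 → quotient 5, remainder 11
71 ÷ 11 → quotient 6, remainder 5
11 ÷ 5 → quotient 2, remainder 1
5 ÷ 1 → quotient 5, remainder 0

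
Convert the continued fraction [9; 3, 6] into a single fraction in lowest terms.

Start with 6.
3 + 1/(6/1) = 3 + 1/6 = 19/6
9 + 1/(19/6) = 9 + 6/19 = 177/19

177/19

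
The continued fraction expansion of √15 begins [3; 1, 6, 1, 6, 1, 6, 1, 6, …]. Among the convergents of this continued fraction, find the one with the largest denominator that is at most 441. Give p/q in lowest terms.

1677/433

a_0 = 3: 3/1  (≤ bound)
a_1 = 1: 4/1  (≤ bound)
a_2 = 6: 27/7  (≤ bound)
a_3 = 1: 31/8  (≤ bound)
a_4 = 6: 213/55  (≤ bound)
a_5 = 1: 244/63  (≤ bound)
a_6 = 6: 1677/433  (≤ bound)
a_7 = 1: 1921/496  (> 441, stop)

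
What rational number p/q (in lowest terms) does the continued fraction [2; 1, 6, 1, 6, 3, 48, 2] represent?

48525/16891

Starting at the tail and folding back:
Start with 2.
48 + 1/(2/1) = 48 + 1/2 = 97/2
3 + 1/(97/2) = 3 + 2/97 = 293/97
6 + 1/(293/97) = 6 + 97/293 = 1855/293
1 + 1/(1855/293) = 1 + 293/1855 = 2148/1855
6 + 1/(2148/1855) = 6 + 1855/2148 = 14743/2148
1 + 1/(14743/2148) = 1 + 2148/14743 = 16891/14743
2 + 1/(16891/14743) = 2 + 14743/16891 = 48525/16891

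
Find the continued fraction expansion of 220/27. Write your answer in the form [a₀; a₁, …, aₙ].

⌊220/27⌋ = 8, remainder 4
⌊27/4⌋ = 6, remainder 3
⌊4/3⌋ = 1, remainder 1
⌊3/1⌋ = 3, remainder 0

[8; 6, 1, 3]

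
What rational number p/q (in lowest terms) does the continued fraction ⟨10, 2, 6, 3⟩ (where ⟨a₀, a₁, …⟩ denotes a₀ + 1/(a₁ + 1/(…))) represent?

429/41

Start with 3.
6 + 1/(3/1) = 6 + 1/3 = 19/3
2 + 1/(19/3) = 2 + 3/19 = 41/19
10 + 1/(41/19) = 10 + 19/41 = 429/41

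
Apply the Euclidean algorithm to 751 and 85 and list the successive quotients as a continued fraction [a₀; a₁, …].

[8; 1, 5, 14]

751 ÷ 85 → quotient 8, remainder 71
85 ÷ 71 → quotient 1, remainder 14
71 ÷ 14 → quotient 5, remainder 1
14 ÷ 1 → quotient 14, remainder 0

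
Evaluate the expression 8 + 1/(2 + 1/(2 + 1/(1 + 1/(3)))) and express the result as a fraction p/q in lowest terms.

219/26

Use the convergent recurrence hₖ = aₖ·hₖ₋₁ + hₖ₋₂ (and likewise for the denominators kₖ):
a_0 = 8: 8/1
a_1 = 2: 17/2
a_2 = 2: 42/5
a_3 = 1: 59/7
a_4 = 3: 219/26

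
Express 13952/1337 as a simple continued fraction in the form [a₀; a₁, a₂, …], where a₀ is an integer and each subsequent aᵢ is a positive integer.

Repeatedly divide and take the remainder:
13952 = 10·1337 + 582, so a_0 = 10
1337 = 2·582 + 173, so a_1 = 2
582 = 3·173 + 63, so a_2 = 3
173 = 2·63 + 47, so a_3 = 2
63 = 1·47 + 16, so a_4 = 1
47 = 2·16 + 15, so a_5 = 2
16 = 1·15 + 1, so a_6 = 1
15 = 15·1 + 0, so a_7 = 15

[10; 2, 3, 2, 1, 2, 1, 15]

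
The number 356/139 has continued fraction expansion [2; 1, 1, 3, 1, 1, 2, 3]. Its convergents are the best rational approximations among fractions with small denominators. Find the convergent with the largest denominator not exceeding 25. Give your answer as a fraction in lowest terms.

a_0 = 2: 2/1  (≤ bound)
a_1 = 1: 3/1  (≤ bound)
a_2 = 1: 5/2  (≤ bound)
a_3 = 3: 18/7  (≤ bound)
a_4 = 1: 23/9  (≤ bound)
a_5 = 1: 41/16  (≤ bound)
a_6 = 2: 105/41  (> 25, stop)

41/16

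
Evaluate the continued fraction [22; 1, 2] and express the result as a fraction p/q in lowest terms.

a_0 = 22: 22/1
a_1 = 1: 23/1
a_2 = 2: 68/3

68/3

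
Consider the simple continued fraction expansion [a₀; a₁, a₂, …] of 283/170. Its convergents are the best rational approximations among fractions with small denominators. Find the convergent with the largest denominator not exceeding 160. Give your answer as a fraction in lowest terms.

List convergents until the denominator exceeds the bound:
a_0 = 1: 1/1  (≤ bound)
a_1 = 1: 2/1  (≤ bound)
a_2 = 1: 3/2  (≤ bound)
a_3 = 1: 5/3  (≤ bound)
a_4 = 56: 283/170  (> 160, stop)

5/3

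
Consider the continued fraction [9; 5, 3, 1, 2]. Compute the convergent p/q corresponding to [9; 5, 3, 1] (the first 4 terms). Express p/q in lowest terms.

Start with 1.
3 + 1/(1/1) = 3 + 1/1 = 4/1
5 + 1/(4/1) = 5 + 1/4 = 21/4
9 + 1/(21/4) = 9 + 4/21 = 193/21

193/21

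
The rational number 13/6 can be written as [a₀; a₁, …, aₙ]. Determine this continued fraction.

[2; 6]

13 = 2·6 + 1, so a_0 = 2
6 = 6·1 + 0, so a_1 = 6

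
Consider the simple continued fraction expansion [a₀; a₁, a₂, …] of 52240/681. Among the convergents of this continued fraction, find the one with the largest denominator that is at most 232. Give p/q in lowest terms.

List convergents until the denominator exceeds the bound:
a_0 = 76: 76/1  (≤ bound)
a_1 = 1: 77/1  (≤ bound)
a_2 = 2: 230/3  (≤ bound)
a_3 = 2: 537/7  (≤ bound)
a_4 = 5: 2915/38  (≤ bound)
a_5 = 3: 9282/121  (≤ bound)
a_6 = 2: 21479/280  (> 232, stop)

9282/121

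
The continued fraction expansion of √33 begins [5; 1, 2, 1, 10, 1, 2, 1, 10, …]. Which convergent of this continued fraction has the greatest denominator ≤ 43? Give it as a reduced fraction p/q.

a_0 = 5: 5/1  (≤ bound)
a_1 = 1: 6/1  (≤ bound)
a_2 = 2: 17/3  (≤ bound)
a_3 = 1: 23/4  (≤ bound)
a_4 = 10: 247/43  (≤ bound)
a_5 = 1: 270/47  (> 43, stop)

247/43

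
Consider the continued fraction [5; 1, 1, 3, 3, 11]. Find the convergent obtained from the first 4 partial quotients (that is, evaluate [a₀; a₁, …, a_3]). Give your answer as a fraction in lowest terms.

39/7

a_0 = 5: 5/1
a_1 = 1: 6/1
a_2 = 1: 11/2
a_3 = 3: 39/7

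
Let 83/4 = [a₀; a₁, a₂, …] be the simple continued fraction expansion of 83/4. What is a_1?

1

⌊83/4⌋ = 20, remainder 3
⌊4/3⌋ = 1, remainder 1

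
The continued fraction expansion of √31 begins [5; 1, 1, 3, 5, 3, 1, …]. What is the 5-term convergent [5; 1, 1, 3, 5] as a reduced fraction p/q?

a_0 = 5: 5/1
a_1 = 1: 6/1
a_2 = 1: 11/2
a_3 = 3: 39/7
a_4 = 5: 206/37

206/37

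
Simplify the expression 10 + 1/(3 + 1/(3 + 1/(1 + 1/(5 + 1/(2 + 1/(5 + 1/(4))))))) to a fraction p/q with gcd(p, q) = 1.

Build up convergents one term at a time:
a_0 = 10: 10/1
a_1 = 3: 31/3
a_2 = 3: 103/10
a_3 = 1: 134/13
a_4 = 5: 773/75
a_5 = 2: 1680/163
a_6 = 5: 9173/890
a_7 = 4: 38372/3723

38372/3723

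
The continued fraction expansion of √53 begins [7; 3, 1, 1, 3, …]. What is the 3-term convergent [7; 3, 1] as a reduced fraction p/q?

Start with 1.
3 + 1/(1/1) = 3 + 1/1 = 4/1
7 + 1/(4/1) = 7 + 1/4 = 29/4

29/4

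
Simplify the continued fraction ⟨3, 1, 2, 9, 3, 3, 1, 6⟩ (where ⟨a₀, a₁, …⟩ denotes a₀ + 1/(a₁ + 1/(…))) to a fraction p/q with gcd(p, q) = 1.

9361/2545

a_0 = 3: 3/1
a_1 = 1: 4/1
a_2 = 2: 11/3
a_3 = 9: 103/28
a_4 = 3: 320/87
a_5 = 3: 1063/289
a_6 = 1: 1383/376
a_7 = 6: 9361/2545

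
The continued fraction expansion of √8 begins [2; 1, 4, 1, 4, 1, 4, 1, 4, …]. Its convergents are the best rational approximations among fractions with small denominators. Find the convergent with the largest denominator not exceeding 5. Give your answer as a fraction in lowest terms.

14/5

a_0 = 2: 2/1  (≤ bound)
a_1 = 1: 3/1  (≤ bound)
a_2 = 4: 14/5  (≤ bound)
a_3 = 1: 17/6  (> 5, stop)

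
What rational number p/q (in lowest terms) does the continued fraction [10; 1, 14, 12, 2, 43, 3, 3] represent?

1804616/165051

Use the convergent recurrence hₖ = aₖ·hₖ₋₁ + hₖ₋₂ (and likewise for the denominators kₖ):
a_0 = 10: 10/1
a_1 = 1: 11/1
a_2 = 14: 164/15
a_3 = 12: 1979/181
a_4 = 2: 4122/377
a_5 = 43: 179225/16392
a_6 = 3: 541797/49553
a_7 = 3: 1804616/165051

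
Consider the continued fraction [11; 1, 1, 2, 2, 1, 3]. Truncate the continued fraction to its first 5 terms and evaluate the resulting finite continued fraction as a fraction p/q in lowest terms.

139/12

Start with 2.
2 + 1/(2/1) = 2 + 1/2 = 5/2
1 + 1/(5/2) = 1 + 2/5 = 7/5
1 + 1/(7/5) = 1 + 5/7 = 12/7
11 + 1/(12/7) = 11 + 7/12 = 139/12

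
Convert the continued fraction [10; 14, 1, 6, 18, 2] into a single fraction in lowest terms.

Start with 2.
18 + 1/(2/1) = 18 + 1/2 = 37/2
6 + 1/(37/2) = 6 + 2/37 = 224/37
1 + 1/(224/37) = 1 + 37/224 = 261/224
14 + 1/(261/224) = 14 + 224/261 = 3878/261
10 + 1/(3878/261) = 10 + 261/3878 = 39041/3878

39041/3878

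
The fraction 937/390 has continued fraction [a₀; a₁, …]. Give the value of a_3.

15

Run the Euclidean algorithm, recording each quotient:
937 = 2·390 + 157, so a_0 = 2
390 = 2·157 + 76, so a_1 = 2
157 = 2·76 + 5, so a_2 = 2
76 = 15·5 + 1, so a_3 = 15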